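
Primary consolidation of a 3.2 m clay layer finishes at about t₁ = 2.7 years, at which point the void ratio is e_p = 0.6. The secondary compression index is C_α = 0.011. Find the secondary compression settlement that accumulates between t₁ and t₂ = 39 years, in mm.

Secondary compression: S_s = C_α·H/(1+e_p)·log₁₀(t₂/t₁)
S_s = 0.011×3.2/(1+0.6)×log₁₀(39/2.7)
    = 0.022 × 1.16 = 0.02551 m

S_s ≈ 25.5 mm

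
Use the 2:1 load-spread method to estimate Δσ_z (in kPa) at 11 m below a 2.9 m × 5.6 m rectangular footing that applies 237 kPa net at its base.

Δσ_z ≈ 16.7 kPa

By the 2:1 method the load spreads at 1 horizontal : 2 vertical, so at depth z the loaded area has grown by z in each plan dimension:
Δσ = qBL/((B+z)(L+z)) = 237×2.9×5.6/((2.9+11)(5.6+11)) = 16.681 kPa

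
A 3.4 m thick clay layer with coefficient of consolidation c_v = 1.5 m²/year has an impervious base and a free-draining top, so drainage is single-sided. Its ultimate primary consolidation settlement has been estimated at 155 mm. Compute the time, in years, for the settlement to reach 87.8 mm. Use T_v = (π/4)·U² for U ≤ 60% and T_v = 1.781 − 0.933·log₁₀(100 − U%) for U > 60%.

t ≈ 1.94 years

Drainage path length: H_d = H = 3.4 m (single drainage).
U = S(t)/S_ult = 87.8/155 = 0.5665.
U ≤ 60%: T_v = (π/4)·U² = (π/4)×0.56645² = 0.25201.
t = T_v·H_d²/c_v = 0.25201×3.4²/1.5 = 1.942 years.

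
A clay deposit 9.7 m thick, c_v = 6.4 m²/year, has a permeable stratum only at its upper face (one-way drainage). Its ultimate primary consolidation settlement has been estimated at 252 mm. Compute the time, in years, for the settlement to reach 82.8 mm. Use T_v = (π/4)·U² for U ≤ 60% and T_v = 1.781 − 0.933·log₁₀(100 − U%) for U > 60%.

t ≈ 1.25 years

Drainage path length: H_d = H = 9.7 m (single drainage).
U = S(t)/S_ult = 82.8/252 = 0.3286.
U ≤ 60%: T_v = (π/4)·U² = (π/4)×0.32857² = 0.084791.
t = T_v·H_d²/c_v = 0.084791×9.7²/6.4 = 1.247 years.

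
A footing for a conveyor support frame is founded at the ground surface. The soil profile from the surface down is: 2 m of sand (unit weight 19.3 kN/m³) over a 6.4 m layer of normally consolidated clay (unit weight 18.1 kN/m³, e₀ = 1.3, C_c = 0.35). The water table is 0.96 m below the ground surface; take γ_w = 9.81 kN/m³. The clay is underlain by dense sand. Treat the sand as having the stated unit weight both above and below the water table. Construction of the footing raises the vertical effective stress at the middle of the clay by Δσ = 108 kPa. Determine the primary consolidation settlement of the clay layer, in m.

S_c ≈ 0.46 m

Mid-depth of clay below the ground surface: z = 2 + 6.4/2 = 5.2 m.
Total vertical stress at mid-clay: σ_v = 19.3×2 + 18.1×3.2 = 96.52 kPa.
Pore pressure: u = 9.81×(5.2 − 0.96) = 41.594 kPa.
Initial effective stress: σ'_0 = σ_v − u = 96.52 − 41.594 = 54.926 kPa.
Final effective stress: σ'_f = σ'_0 + Δσ = 54.926 + 108 = 162.93 kPa.
Normally consolidated clay, so the full stress increment lies on the virgin compression line:
S_c = C_c·H/(1+e₀)·log₁₀(σ'_f/σ'_0) = 0.35×6.4/(1+1.3)×log₁₀(162.93/54.926)
    = 0.97391 × 0.47222 = 0.4599 m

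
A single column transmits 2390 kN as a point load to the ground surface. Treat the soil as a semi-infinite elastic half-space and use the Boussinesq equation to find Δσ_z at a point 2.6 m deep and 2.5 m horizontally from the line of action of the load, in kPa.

Boussinesq vertical stress below a point load on an elastic half-space:
Δσ_z = 3P/(2πz²) · [1 + (r/z)²]^(−5/2)
r/z = 2.5/2.6 = 0.96154; [1+(r/z)²]^(−5/2) = 0.19461.
Δσ_z = 3×2390/(2π×2.6²) × 0.19461 = 168.81 × 0.19461 = 32.85 kPa

Δσ_z ≈ 32.9 kPa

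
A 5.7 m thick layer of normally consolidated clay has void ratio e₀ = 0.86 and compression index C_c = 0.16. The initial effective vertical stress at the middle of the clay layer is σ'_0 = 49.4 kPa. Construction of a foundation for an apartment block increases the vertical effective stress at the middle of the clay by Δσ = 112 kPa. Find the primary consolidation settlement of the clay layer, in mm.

Final effective stress: σ'_f = σ'_0 + Δσ = 49.4 + 112 = 161.4 kPa.
Normally consolidated clay, so the full stress increment lies on the virgin compression line:
S_c = C_c·H/(1+e₀)·log₁₀(σ'_f/σ'_0) = 0.16×5.7/(1+0.86)×log₁₀(161.4/49.4)
    = 0.49032 × 0.51418 = 0.2521 m

S_c ≈ 252 mm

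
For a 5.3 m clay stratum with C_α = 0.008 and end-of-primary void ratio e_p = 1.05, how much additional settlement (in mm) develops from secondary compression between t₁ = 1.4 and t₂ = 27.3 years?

Secondary compression: S_s = C_α·H/(1+e_p)·log₁₀(t₂/t₁)
S_s = 0.008×5.3/(1+1.05)×log₁₀(27.3/1.4)
    = 0.02068 × 1.29 = 0.02668 m

S_s ≈ 26.7 mm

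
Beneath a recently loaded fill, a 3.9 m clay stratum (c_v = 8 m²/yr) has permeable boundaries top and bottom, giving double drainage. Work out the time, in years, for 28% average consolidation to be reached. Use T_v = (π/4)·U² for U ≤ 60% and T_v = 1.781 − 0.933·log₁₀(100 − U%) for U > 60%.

t ≈ 0.0293 years

Drainage path length: H_d = H/2 = 1.95 m (double drainage).
U ≤ 60%: T_v = (π/4)·U² = (π/4)×0.28² = 0.061575.
t = T_v·H_d²/c_v = 0.061575×1.95²/8 = 0.02927 years.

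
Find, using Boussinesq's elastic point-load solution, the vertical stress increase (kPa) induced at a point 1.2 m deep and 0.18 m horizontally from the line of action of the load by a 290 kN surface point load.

Boussinesq vertical stress below a point load on an elastic half-space:
Δσ_z = 3P/(2πz²) · [1 + (r/z)²]^(−5/2)
r/z = 0.18/1.2 = 0.15; [1+(r/z)²]^(−5/2) = 0.94589.
Δσ_z = 3×290/(2π×1.2²) × 0.94589 = 96.156 × 0.94589 = 90.95 kPa

Δσ_z ≈ 91 kPa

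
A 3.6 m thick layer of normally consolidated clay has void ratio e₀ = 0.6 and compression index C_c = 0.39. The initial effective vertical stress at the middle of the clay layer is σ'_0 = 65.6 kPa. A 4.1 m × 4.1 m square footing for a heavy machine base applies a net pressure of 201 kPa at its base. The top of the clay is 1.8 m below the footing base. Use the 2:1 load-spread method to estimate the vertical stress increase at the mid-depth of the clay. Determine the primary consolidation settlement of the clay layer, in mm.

Mid-depth of clay below the footing base: z = 1.8 + 3.6/2 = 3.6 m.
Stress increase at mid-clay by the 2:1 spreading method:
Δσ = qBL/((B+z)(L+z)) = 201×4.1×4.1/((4.1+3.6)(4.1+3.6)) = 56.988 kPa
Final effective stress: σ'_f = σ'_0 + Δσ = 65.6 + 56.988 = 122.59 kPa.
Normally consolidated clay, so the full stress increment lies on the virgin compression line:
S_c = C_c·H/(1+e₀)·log₁₀(σ'_f/σ'_0) = 0.39×3.6/(1+0.6)×log₁₀(122.59/65.6)
    = 0.8775 × 0.27155 = 0.2383 m

S_c ≈ 238 mm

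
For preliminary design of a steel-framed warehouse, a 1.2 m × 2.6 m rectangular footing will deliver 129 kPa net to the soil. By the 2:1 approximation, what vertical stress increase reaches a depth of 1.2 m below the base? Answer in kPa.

By the 2:1 method the load spreads at 1 horizontal : 2 vertical, so at depth z the loaded area has grown by z in each plan dimension:
Δσ = qBL/((B+z)(L+z)) = 129×1.2×2.6/((1.2+1.2)(2.6+1.2)) = 44.132 kPa

Δσ_z ≈ 44.1 kPa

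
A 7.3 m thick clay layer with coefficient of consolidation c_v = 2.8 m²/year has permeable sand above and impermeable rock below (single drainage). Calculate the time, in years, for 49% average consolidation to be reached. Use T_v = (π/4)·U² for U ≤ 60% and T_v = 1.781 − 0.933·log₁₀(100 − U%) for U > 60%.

Drainage path length: H_d = H = 7.3 m (single drainage).
U ≤ 60%: T_v = (π/4)·U² = (π/4)×0.49² = 0.18857.
t = T_v·H_d²/c_v = 0.18857×7.3²/2.8 = 3.589 years.

t ≈ 3.59 years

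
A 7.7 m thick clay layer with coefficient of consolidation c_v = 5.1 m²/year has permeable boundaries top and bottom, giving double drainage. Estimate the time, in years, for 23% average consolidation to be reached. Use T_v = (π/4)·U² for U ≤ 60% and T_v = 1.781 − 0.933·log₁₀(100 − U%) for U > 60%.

t ≈ 0.121 years

Drainage path length: H_d = H/2 = 3.85 m (double drainage).
U ≤ 60%: T_v = (π/4)·U² = (π/4)×0.23² = 0.041548.
t = T_v·H_d²/c_v = 0.041548×3.85²/5.1 = 0.1208 years.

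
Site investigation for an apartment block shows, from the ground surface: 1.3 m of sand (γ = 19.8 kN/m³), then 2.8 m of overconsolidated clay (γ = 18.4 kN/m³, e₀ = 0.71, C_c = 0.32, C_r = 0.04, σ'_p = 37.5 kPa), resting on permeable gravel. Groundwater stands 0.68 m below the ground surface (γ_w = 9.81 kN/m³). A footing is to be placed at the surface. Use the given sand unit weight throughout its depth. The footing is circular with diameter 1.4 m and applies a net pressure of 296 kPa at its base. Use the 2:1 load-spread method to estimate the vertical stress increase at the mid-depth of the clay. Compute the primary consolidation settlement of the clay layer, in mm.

S_c ≈ 134 mm

Mid-depth of clay below the ground surface: z = 1.3 + 2.8/2 = 2.7 m.
Total vertical stress at mid-clay: σ_v = 19.8×1.3 + 18.4×1.4 = 51.5 kPa.
Pore pressure: u = 9.81×(2.7 − 0.68) = 19.816 kPa.
Initial effective stress: σ'_0 = σ_v − u = 51.5 − 19.816 = 31.684 kPa.
Stress increase at mid-clay by the 2:1 spreading method:
Δσ ≈ qD²/(D+z)² = 296×1.4²/(1.4+2.7)² = 34.513 kPa
Final effective stress: σ'_f = 31.684 + 34.513 = 66.197 kPa.
σ'_f = 66.197 > σ'_p = 37.5 kPa, so the stress path crosses the preconsolidation pressure — recompression up to σ'_p, then virgin compression beyond:
S_c = H/(1+e₀)·[C_r·log₁₀(σ'_p/σ'_0) + C_c·log₁₀(σ'_f/σ'_p)]
    = 2.8/1.71 × [0.04×log₁₀(37.5/31.684) + 0.32×log₁₀(66.197/37.5)]
    = 1.6374 × [0.0029277 + 0.078978] = 0.1341 m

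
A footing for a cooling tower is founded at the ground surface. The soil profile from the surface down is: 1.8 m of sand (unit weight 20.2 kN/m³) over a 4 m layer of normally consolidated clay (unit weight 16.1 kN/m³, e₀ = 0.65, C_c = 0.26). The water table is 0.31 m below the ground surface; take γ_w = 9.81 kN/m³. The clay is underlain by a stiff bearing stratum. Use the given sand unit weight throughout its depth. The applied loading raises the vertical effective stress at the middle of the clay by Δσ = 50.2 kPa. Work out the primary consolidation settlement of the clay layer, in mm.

S_c ≈ 247 mm

Mid-depth of clay below the ground surface: z = 1.8 + 4/2 = 3.8 m.
Total vertical stress at mid-clay: σ_v = 20.2×1.8 + 16.1×2 = 68.56 kPa.
Pore pressure: u = 9.81×(3.8 − 0.31) = 34.237 kPa.
Initial effective stress: σ'_0 = σ_v − u = 68.56 − 34.237 = 34.323 kPa.
Final effective stress: σ'_f = σ'_0 + Δσ = 34.323 + 50.2 = 84.523 kPa.
Normally consolidated clay, so the full stress increment lies on the virgin compression line:
S_c = C_c·H/(1+e₀)·log₁₀(σ'_f/σ'_0) = 0.26×4/(1+0.65)×log₁₀(84.523/34.323)
    = 0.6303 × 0.39139 = 0.2467 m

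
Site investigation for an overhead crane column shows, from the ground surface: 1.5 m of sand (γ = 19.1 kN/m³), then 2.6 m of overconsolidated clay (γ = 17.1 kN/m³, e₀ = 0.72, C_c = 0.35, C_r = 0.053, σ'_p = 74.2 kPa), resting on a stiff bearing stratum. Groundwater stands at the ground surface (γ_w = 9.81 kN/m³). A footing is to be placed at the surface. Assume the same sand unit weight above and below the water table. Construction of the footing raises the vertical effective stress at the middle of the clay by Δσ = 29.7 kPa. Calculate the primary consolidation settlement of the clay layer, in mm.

Mid-depth of clay below the ground surface: z = 1.5 + 2.6/2 = 2.8 m.
Total vertical stress at mid-clay: σ_v = 19.1×1.5 + 17.1×1.3 = 50.88 kPa.
Pore pressure: u = 9.81×(2.8 − 0) = 27.468 kPa.
Initial effective stress: σ'_0 = σ_v − u = 50.88 − 27.468 = 23.412 kPa.
Final effective stress: σ'_f = 23.412 + 29.7 = 53.112 kPa.
σ'_f = 53.112 ≤ σ'_p = 74.2 kPa, so the clay remains overconsolidated and only the recompression index applies:
S_c = C_r·H/(1+e₀)·log₁₀(σ'_f/σ'_0) = 0.053×2.6/1.72×log₁₀(53.112/23.412)
    = 0.080115 × 0.35575 = 0.0285 m

S_c ≈ 28.5 mm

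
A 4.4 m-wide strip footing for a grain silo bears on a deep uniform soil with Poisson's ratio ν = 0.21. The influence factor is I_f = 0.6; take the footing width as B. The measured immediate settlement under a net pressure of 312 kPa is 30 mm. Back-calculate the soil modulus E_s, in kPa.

E_s ≈ 26200 kPa

S_e = q·B·(1−ν²)/E_s · I_f  ⇒  E_s = q·B·(1−ν²)·I_f / S_e.
E_s = 312 × 4.4 × 0.9559 × 0.6 / 0.03 = 26250 kPa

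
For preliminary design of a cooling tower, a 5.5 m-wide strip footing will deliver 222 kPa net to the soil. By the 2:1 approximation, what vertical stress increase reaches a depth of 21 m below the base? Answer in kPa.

Δσ_z ≈ 46.1 kPa

By the 2:1 method the load spreads at 1 horizontal : 2 vertical, so at depth z the loaded area has grown by z in each plan dimension:
Δσ = qB/(B+z) = 222×5.5/(5.5+21) = 46.075 kPa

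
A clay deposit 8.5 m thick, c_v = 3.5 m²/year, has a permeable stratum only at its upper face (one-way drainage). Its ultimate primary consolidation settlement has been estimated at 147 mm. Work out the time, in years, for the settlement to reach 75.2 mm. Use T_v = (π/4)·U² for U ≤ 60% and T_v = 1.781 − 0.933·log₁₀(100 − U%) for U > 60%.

Drainage path length: H_d = H = 8.5 m (single drainage).
U = S(t)/S_ult = 75.2/147 = 0.5116.
U ≤ 60%: T_v = (π/4)·U² = (π/4)×0.51156² = 0.20554.
t = T_v·H_d²/c_v = 0.20554×8.5²/3.5 = 4.243 years.

t ≈ 4.24 years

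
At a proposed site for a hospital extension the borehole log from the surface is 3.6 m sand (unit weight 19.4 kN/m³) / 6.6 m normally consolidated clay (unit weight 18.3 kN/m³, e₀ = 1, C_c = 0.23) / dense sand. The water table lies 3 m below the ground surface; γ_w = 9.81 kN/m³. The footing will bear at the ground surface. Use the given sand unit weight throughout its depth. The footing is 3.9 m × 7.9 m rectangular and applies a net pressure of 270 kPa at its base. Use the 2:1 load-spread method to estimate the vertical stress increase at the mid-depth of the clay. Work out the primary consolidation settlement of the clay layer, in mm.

S_c ≈ 148 mm

Mid-depth of clay below the ground surface: z = 3.6 + 6.6/2 = 6.9 m.
Total vertical stress at mid-clay: σ_v = 19.4×3.6 + 18.3×3.3 = 130.23 kPa.
Pore pressure: u = 9.81×(6.9 − 3) = 38.259 kPa.
Initial effective stress: σ'_0 = σ_v − u = 130.23 − 38.259 = 91.971 kPa.
Stress increase at mid-clay by the 2:1 spreading method:
Δσ = qBL/((B+z)(L+z)) = 270×3.9×7.9/((3.9+6.9)(7.9+6.9)) = 52.044 kPa
Final effective stress: σ'_f = σ'_0 + Δσ = 91.971 + 52.044 = 144.01 kPa.
Normally consolidated clay, so the full stress increment lies on the virgin compression line:
S_c = C_c·H/(1+e₀)·log₁₀(σ'_f/σ'_0) = 0.23×6.6/(1+1)×log₁₀(144.01/91.971)
    = 0.759 × 0.19474 = 0.1478 m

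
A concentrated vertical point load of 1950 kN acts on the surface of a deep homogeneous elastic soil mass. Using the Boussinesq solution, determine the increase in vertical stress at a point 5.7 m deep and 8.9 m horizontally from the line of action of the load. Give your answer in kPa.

Δσ_z ≈ 1.31 kPa

Boussinesq vertical stress below a point load on an elastic half-space:
Δσ_z = 3P/(2πz²) · [1 + (r/z)²]^(−5/2)
r/z = 8.9/5.7 = 1.5614; [1+(r/z)²]^(−5/2) = 0.045629.
Δσ_z = 3×1950/(2π×5.7²) × 0.045629 = 28.657 × 0.045629 = 1.308 kPa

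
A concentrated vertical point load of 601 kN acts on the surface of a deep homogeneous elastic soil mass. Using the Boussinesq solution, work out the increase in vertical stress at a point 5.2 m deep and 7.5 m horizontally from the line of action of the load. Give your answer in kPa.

Boussinesq vertical stress below a point load on an elastic half-space:
Δσ_z = 3P/(2πz²) · [1 + (r/z)²]^(−5/2)
r/z = 7.5/5.2 = 1.4423; [1+(r/z)²]^(−5/2) = 0.060053.
Δσ_z = 3×601/(2π×5.2²) × 0.060053 = 10.612 × 0.060053 = 0.6373 kPa

Δσ_z ≈ 0.637 kPa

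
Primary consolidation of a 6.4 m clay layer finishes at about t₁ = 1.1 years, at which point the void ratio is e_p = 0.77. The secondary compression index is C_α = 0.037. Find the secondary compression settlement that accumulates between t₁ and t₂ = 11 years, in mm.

S_s ≈ 134 mm

Secondary compression: S_s = C_α·H/(1+e_p)·log₁₀(t₂/t₁)
S_s = 0.037×6.4/(1+0.77)×log₁₀(11/1.1)
    = 0.1338 × 1 = 0.1338 m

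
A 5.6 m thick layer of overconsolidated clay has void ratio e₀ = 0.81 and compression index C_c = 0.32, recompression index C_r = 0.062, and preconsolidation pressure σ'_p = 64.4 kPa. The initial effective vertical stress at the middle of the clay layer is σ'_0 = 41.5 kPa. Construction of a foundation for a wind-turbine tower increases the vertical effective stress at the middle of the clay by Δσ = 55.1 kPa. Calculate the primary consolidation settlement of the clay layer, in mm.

S_c ≈ 211 mm

Final effective stress: σ'_f = 41.5 + 55.1 = 96.6 kPa.
σ'_f = 96.6 > σ'_p = 64.4 kPa, so the stress path crosses the preconsolidation pressure — recompression up to σ'_p, then virgin compression beyond:
S_c = H/(1+e₀)·[C_r·log₁₀(σ'_p/σ'_0) + C_c·log₁₀(σ'_f/σ'_p)]
    = 5.6/1.81 × [0.062×log₁₀(64.4/41.5) + 0.32×log₁₀(96.6/64.4)]
    = 3.0939 × [0.011832 + 0.056349] = 0.2109 m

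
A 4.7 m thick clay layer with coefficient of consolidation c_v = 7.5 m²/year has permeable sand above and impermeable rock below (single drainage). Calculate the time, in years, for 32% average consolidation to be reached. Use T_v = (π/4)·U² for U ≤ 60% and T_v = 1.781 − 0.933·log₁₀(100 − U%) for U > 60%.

t ≈ 0.237 years

Drainage path length: H_d = H = 4.7 m (single drainage).
U ≤ 60%: T_v = (π/4)·U² = (π/4)×0.32² = 0.080425.
t = T_v·H_d²/c_v = 0.080425×4.7²/7.5 = 0.2369 years.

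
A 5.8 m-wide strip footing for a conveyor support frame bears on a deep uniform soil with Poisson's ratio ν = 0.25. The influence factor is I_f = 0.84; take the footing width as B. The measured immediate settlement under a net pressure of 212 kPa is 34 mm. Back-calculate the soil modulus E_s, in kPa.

S_e = q·B·(1−ν²)/E_s · I_f  ⇒  E_s = q·B·(1−ν²)·I_f / S_e.
E_s = 212 × 5.8 × 0.9375 × 0.84 / 0.034 = 28480 kPa

E_s ≈ 28500 kPa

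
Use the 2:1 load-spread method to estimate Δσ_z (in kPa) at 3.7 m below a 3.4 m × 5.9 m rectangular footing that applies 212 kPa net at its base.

Δσ_z ≈ 62.4 kPa

By the 2:1 method the load spreads at 1 horizontal : 2 vertical, so at depth z the loaded area has grown by z in each plan dimension:
Δσ = qBL/((B+z)(L+z)) = 212×3.4×5.9/((3.4+3.7)(5.9+3.7)) = 62.393 kPa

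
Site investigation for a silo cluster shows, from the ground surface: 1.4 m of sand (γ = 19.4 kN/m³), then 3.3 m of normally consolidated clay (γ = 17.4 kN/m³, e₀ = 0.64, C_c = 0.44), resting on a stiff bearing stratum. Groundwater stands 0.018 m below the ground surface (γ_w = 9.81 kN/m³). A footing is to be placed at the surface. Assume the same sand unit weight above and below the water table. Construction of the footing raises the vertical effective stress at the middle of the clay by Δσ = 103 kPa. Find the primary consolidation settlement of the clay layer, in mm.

S_c ≈ 614 mm

Mid-depth of clay below the ground surface: z = 1.4 + 3.3/2 = 3.05 m.
Total vertical stress at mid-clay: σ_v = 19.4×1.4 + 17.4×1.65 = 55.87 kPa.
Pore pressure: u = 9.81×(3.05 − 0.018) = 29.744 kPa.
Initial effective stress: σ'_0 = σ_v − u = 55.87 − 29.744 = 26.126 kPa.
Final effective stress: σ'_f = σ'_0 + Δσ = 26.126 + 103 = 129.13 kPa.
Normally consolidated clay, so the full stress increment lies on the virgin compression line:
S_c = C_c·H/(1+e₀)·log₁₀(σ'_f/σ'_0) = 0.44×3.3/(1+0.64)×log₁₀(129.13/26.126)
    = 0.88537 × 0.69395 = 0.6144 m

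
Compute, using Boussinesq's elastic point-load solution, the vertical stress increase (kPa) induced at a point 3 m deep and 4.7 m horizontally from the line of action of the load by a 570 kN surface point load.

Boussinesq vertical stress below a point load on an elastic half-space:
Δσ_z = 3P/(2πz²) · [1 + (r/z)²]^(−5/2)
r/z = 4.7/3 = 1.5667; [1+(r/z)²]^(−5/2) = 0.045087.
Δσ_z = 3×570/(2π×3²) × 0.045087 = 30.239 × 0.045087 = 1.363 kPa

Δσ_z ≈ 1.36 kPa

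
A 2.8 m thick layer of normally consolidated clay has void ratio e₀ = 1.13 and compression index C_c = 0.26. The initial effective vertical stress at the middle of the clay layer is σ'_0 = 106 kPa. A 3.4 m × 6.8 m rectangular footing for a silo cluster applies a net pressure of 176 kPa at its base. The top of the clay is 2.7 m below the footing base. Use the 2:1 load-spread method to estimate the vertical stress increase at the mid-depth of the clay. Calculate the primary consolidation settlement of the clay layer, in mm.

S_c ≈ 57.1 mm

Mid-depth of clay below the footing base: z = 2.7 + 2.8/2 = 4.1 m.
Stress increase at mid-clay by the 2:1 spreading method:
Δσ = qBL/((B+z)(L+z)) = 176×3.4×6.8/((3.4+4.1)(6.8+4.1)) = 49.775 kPa
Final effective stress: σ'_f = σ'_0 + Δσ = 106 + 49.775 = 155.78 kPa.
Normally consolidated clay, so the full stress increment lies on the virgin compression line:
S_c = C_c·H/(1+e₀)·log₁₀(σ'_f/σ'_0) = 0.26×2.8/(1+1.13)×log₁₀(155.78/106)
    = 0.34178 × 0.16721 = 0.05715 m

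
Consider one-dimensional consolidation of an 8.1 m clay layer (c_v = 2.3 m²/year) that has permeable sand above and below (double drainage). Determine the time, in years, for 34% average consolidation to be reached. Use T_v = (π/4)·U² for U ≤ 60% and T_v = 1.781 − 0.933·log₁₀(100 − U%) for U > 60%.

t ≈ 0.647 years

Drainage path length: H_d = H/2 = 4.05 m (double drainage).
U ≤ 60%: T_v = (π/4)·U² = (π/4)×0.34² = 0.090792.
t = T_v·H_d²/c_v = 0.090792×4.05²/2.3 = 0.6475 years.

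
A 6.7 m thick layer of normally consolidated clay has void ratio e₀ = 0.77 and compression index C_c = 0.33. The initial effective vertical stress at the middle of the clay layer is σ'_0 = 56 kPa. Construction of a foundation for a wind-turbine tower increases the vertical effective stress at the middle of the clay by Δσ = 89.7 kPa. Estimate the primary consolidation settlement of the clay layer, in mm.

Final effective stress: σ'_f = σ'_0 + Δσ = 56 + 89.7 = 145.7 kPa.
Normally consolidated clay, so the full stress increment lies on the virgin compression line:
S_c = C_c·H/(1+e₀)·log₁₀(σ'_f/σ'_0) = 0.33×6.7/(1+0.77)×log₁₀(145.7/56)
    = 1.2492 × 0.41527 = 0.5188 m

S_c ≈ 519 mm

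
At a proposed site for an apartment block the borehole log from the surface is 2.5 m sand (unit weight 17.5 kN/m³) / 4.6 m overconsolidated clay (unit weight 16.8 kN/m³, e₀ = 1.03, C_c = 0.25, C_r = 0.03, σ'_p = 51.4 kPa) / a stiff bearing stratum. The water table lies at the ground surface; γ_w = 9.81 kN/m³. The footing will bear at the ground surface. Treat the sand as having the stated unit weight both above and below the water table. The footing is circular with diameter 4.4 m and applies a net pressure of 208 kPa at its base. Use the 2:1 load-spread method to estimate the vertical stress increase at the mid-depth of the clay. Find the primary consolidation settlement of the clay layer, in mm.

Mid-depth of clay below the ground surface: z = 2.5 + 4.6/2 = 4.8 m.
Total vertical stress at mid-clay: σ_v = 17.5×2.5 + 16.8×2.3 = 82.39 kPa.
Pore pressure: u = 9.81×(4.8 − 0) = 47.088 kPa.
Initial effective stress: σ'_0 = σ_v − u = 82.39 − 47.088 = 35.302 kPa.
Stress increase at mid-clay by the 2:1 spreading method:
Δσ ≈ qD²/(D+z)² = 208×4.4²/(4.4+4.8)² = 47.577 kPa
Final effective stress: σ'_f = 35.302 + 47.577 = 82.879 kPa.
σ'_f = 82.879 > σ'_p = 51.4 kPa, so the stress path crosses the preconsolidation pressure — recompression up to σ'_p, then virgin compression beyond:
S_c = H/(1+e₀)·[C_r·log₁₀(σ'_p/σ'_0) + C_c·log₁₀(σ'_f/σ'_p)]
    = 4.6/2.03 × [0.03×log₁₀(51.4/35.302) + 0.25×log₁₀(82.879/51.4)]
    = 2.266 × [0.0048949 + 0.05187] = 0.1286 m

S_c ≈ 129 mm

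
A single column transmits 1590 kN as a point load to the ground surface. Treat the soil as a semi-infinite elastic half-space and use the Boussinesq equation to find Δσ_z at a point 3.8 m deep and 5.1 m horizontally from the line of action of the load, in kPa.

Δσ_z ≈ 4 kPa

Boussinesq vertical stress below a point load on an elastic half-space:
Δσ_z = 3P/(2πz²) · [1 + (r/z)²]^(−5/2)
r/z = 5.1/3.8 = 1.3421; [1+(r/z)²]^(−5/2) = 0.076142.
Δσ_z = 3×1590/(2π×3.8²) × 0.076142 = 52.574 × 0.076142 = 4.003 kPa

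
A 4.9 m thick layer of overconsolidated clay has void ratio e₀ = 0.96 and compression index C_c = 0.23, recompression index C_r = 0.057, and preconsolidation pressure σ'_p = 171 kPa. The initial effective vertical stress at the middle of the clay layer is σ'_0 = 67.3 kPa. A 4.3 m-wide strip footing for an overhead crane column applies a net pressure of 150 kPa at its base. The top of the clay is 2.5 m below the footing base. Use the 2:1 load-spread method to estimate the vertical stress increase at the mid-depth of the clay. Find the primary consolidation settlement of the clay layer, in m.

S_c ≈ 0.044 m

Mid-depth of clay below the footing base: z = 2.5 + 4.9/2 = 4.95 m.
Stress increase at mid-clay by the 2:1 spreading method:
Δσ = qB/(B+z) = 150×4.3/(4.3+4.95) = 69.73 kPa
Final effective stress: σ'_f = 67.3 + 69.73 = 137.03 kPa.
σ'_f = 137.03 ≤ σ'_p = 171 kPa, so the clay remains overconsolidated and only the recompression index applies:
S_c = C_r·H/(1+e₀)·log₁₀(σ'_f/σ'_0) = 0.057×4.9/1.96×log₁₀(137.03/67.3)
    = 0.1425 × 0.3088 = 0.044 m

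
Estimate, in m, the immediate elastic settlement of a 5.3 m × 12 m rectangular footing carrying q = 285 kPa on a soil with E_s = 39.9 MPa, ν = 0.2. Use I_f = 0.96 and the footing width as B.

S_e ≈ 0.0349 m

Immediate (elastic) settlement: S_e = q·B·(1−ν²)/E_s · I_f.
E_s = 39.9 MPa = 39900 kPa.
S_e = 285 × 5.3 × (1 − 0.2²) / 39900 × 0.96
    = 285 × 5.3 × 0.96 / 39900 × 0.96
    = 0.03489 m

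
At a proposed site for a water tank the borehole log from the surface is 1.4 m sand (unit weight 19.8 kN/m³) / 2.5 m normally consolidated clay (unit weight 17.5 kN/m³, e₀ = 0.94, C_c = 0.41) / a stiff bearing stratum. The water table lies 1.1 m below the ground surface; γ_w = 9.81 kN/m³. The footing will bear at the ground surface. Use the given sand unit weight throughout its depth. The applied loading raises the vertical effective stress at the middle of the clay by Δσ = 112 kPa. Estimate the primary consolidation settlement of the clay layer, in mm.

Mid-depth of clay below the ground surface: z = 1.4 + 2.5/2 = 2.65 m.
Total vertical stress at mid-clay: σ_v = 19.8×1.4 + 17.5×1.25 = 49.595 kPa.
Pore pressure: u = 9.81×(2.65 − 1.1) = 15.206 kPa.
Initial effective stress: σ'_0 = σ_v − u = 49.595 − 15.206 = 34.389 kPa.
Final effective stress: σ'_f = σ'_0 + Δσ = 34.389 + 112 = 146.39 kPa.
Normally consolidated clay, so the full stress increment lies on the virgin compression line:
S_c = C_c·H/(1+e₀)·log₁₀(σ'_f/σ'_0) = 0.41×2.5/(1+0.94)×log₁₀(146.39/34.389)
    = 0.52835 × 0.62909 = 0.3324 m

S_c ≈ 332 mm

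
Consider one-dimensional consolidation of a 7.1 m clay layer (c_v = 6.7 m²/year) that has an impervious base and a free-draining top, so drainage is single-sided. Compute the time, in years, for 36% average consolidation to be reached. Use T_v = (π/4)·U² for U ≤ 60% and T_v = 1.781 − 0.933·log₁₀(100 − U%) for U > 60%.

Drainage path length: H_d = H = 7.1 m (single drainage).
U ≤ 60%: T_v = (π/4)·U² = (π/4)×0.36² = 0.10179.
t = T_v·H_d²/c_v = 0.10179×7.1²/6.7 = 0.7659 years.

t ≈ 0.766 years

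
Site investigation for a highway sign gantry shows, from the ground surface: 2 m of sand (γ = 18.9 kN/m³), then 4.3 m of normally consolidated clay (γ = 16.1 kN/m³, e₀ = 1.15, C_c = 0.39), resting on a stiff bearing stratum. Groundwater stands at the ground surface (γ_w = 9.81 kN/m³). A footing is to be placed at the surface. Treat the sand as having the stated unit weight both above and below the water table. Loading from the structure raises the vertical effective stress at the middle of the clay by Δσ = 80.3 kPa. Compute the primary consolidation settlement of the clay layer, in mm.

S_c ≈ 428 mm

Mid-depth of clay below the ground surface: z = 2 + 4.3/2 = 4.15 m.
Total vertical stress at mid-clay: σ_v = 18.9×2 + 16.1×2.15 = 72.415 kPa.
Pore pressure: u = 9.81×(4.15 − 0) = 40.712 kPa.
Initial effective stress: σ'_0 = σ_v − u = 72.415 − 40.712 = 31.703 kPa.
Final effective stress: σ'_f = σ'_0 + Δσ = 31.703 + 80.3 = 112 kPa.
Normally consolidated clay, so the full stress increment lies on the virgin compression line:
S_c = C_c·H/(1+e₀)·log₁₀(σ'_f/σ'_0) = 0.39×4.3/(1+1.15)×log₁₀(112/31.703)
    = 0.78 × 0.54812 = 0.4275 m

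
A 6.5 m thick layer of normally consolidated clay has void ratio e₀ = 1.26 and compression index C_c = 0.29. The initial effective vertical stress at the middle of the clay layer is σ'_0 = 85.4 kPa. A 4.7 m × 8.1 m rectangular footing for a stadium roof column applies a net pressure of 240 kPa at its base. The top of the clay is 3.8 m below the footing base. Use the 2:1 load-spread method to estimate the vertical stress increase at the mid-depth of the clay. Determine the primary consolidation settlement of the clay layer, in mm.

Mid-depth of clay below the footing base: z = 3.8 + 6.5/2 = 7.05 m.
Stress increase at mid-clay by the 2:1 spreading method:
Δσ = qBL/((B+z)(L+z)) = 240×4.7×8.1/((4.7+7.05)(8.1+7.05)) = 51.327 kPa
Final effective stress: σ'_f = σ'_0 + Δσ = 85.4 + 51.327 = 136.73 kPa.
Normally consolidated clay, so the full stress increment lies on the virgin compression line:
S_c = C_c·H/(1+e₀)·log₁₀(σ'_f/σ'_0) = 0.29×6.5/(1+1.26)×log₁₀(136.73/85.4)
    = 0.83407 × 0.20441 = 0.1705 m

S_c ≈ 170 mm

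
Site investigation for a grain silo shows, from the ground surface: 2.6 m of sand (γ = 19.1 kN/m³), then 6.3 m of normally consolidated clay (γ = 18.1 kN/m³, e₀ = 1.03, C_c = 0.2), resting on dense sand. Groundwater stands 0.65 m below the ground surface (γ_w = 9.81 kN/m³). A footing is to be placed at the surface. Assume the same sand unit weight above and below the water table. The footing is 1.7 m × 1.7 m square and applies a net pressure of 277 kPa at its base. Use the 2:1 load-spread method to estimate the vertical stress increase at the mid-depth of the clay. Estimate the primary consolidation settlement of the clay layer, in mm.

S_c ≈ 61.1 mm

Mid-depth of clay below the ground surface: z = 2.6 + 6.3/2 = 5.75 m.
Total vertical stress at mid-clay: σ_v = 19.1×2.6 + 18.1×3.15 = 106.68 kPa.
Pore pressure: u = 9.81×(5.75 − 0.65) = 50.031 kPa.
Initial effective stress: σ'_0 = σ_v − u = 106.68 − 50.031 = 56.649 kPa.
Stress increase at mid-clay by the 2:1 spreading method:
Δσ = qBL/((B+z)(L+z)) = 277×1.7×1.7/((1.7+5.75)(1.7+5.75)) = 14.423 kPa
Final effective stress: σ'_f = σ'_0 + Δσ = 56.649 + 14.423 = 71.072 kPa.
Normally consolidated clay, so the full stress increment lies on the virgin compression line:
S_c = C_c·H/(1+e₀)·log₁₀(σ'_f/σ'_0) = 0.2×6.3/(1+1.03)×log₁₀(71.072/56.649)
    = 0.62069 × 0.098506 = 0.06114 m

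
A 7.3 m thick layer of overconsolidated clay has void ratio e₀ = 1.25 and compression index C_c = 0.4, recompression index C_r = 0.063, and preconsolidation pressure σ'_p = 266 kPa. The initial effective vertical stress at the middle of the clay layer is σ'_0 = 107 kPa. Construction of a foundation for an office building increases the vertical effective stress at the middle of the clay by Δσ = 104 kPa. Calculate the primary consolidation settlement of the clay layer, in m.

Final effective stress: σ'_f = 107 + 104 = 211 kPa.
σ'_f = 211 ≤ σ'_p = 266 kPa, so the clay remains overconsolidated and only the recompression index applies:
S_c = C_r·H/(1+e₀)·log₁₀(σ'_f/σ'_0) = 0.063×7.3/2.25×log₁₀(211/107)
    = 0.2044 × 0.2949 = 0.06028 m

S_c ≈ 0.0603 m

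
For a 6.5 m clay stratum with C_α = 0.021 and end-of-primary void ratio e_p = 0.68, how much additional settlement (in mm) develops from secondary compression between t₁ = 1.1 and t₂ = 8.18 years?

Secondary compression: S_s = C_α·H/(1+e_p)·log₁₀(t₂/t₁)
S_s = 0.021×6.5/(1+0.68)×log₁₀(8.18/1.1)
    = 0.08125 × 0.8714 = 0.0708 m

S_s ≈ 70.8 mm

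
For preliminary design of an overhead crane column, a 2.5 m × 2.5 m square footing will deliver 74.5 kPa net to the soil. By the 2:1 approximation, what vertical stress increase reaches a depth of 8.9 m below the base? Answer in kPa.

By the 2:1 method the load spreads at 1 horizontal : 2 vertical, so at depth z the loaded area has grown by z in each plan dimension:
Δσ = qBL/((B+z)(L+z)) = 74.5×2.5×2.5/((2.5+8.9)(2.5+8.9)) = 3.5828 kPa

Δσ_z ≈ 3.58 kPa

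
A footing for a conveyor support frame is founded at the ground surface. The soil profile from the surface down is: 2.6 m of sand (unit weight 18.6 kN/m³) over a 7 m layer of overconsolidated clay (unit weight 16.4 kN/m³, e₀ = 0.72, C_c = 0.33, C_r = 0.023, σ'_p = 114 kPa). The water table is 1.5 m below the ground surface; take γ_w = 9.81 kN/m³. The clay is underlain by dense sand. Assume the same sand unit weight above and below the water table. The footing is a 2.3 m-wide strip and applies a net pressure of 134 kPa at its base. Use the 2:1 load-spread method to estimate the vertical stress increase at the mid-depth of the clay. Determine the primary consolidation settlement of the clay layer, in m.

Mid-depth of clay below the ground surface: z = 2.6 + 7/2 = 6.1 m.
Total vertical stress at mid-clay: σ_v = 18.6×2.6 + 16.4×3.5 = 105.76 kPa.
Pore pressure: u = 9.81×(6.1 − 1.5) = 45.126 kPa.
Initial effective stress: σ'_0 = σ_v − u = 105.76 − 45.126 = 60.634 kPa.
Stress increase at mid-clay by the 2:1 spreading method:
Δσ = qB/(B+z) = 134×2.3/(2.3+6.1) = 36.69 kPa
Final effective stress: σ'_f = 60.634 + 36.69 = 97.324 kPa.
σ'_f = 97.324 ≤ σ'_p = 114 kPa, so the clay remains overconsolidated and only the recompression index applies:
S_c = C_r·H/(1+e₀)·log₁₀(σ'_f/σ'_0) = 0.023×7/1.72×log₁₀(97.324/60.634)
    = 0.093605 × 0.2055 = 0.01924 m

S_c ≈ 0.0192 m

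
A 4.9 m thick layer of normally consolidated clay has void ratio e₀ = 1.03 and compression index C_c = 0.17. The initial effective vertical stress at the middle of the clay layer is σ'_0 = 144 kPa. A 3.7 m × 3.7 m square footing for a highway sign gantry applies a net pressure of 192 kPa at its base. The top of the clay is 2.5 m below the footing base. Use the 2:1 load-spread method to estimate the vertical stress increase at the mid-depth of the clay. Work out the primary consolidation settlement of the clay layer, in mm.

Mid-depth of clay below the footing base: z = 2.5 + 4.9/2 = 4.95 m.
Stress increase at mid-clay by the 2:1 spreading method:
Δσ = qBL/((B+z)(L+z)) = 192×3.7×3.7/((3.7+4.95)(3.7+4.95)) = 35.13 kPa
Final effective stress: σ'_f = σ'_0 + Δσ = 144 + 35.13 = 179.13 kPa.
Normally consolidated clay, so the full stress increment lies on the virgin compression line:
S_c = C_c·H/(1+e₀)·log₁₀(σ'_f/σ'_0) = 0.17×4.9/(1+1.03)×log₁₀(179.13/144)
    = 0.41034 × 0.094806 = 0.0389 m

S_c ≈ 38.9 mm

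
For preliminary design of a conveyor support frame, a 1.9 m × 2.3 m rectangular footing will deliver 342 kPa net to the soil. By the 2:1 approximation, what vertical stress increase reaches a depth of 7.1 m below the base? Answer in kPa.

Δσ_z ≈ 17.7 kPa

By the 2:1 method the load spreads at 1 horizontal : 2 vertical, so at depth z the loaded area has grown by z in each plan dimension:
Δσ = qBL/((B+z)(L+z)) = 342×1.9×2.3/((1.9+7.1)(2.3+7.1)) = 17.666 kPa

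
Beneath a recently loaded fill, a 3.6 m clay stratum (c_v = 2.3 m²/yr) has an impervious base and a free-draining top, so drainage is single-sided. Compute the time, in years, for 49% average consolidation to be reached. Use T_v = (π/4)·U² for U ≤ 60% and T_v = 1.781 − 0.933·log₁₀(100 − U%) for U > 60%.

t ≈ 1.06 years

Drainage path length: H_d = H = 3.6 m (single drainage).
U ≤ 60%: T_v = (π/4)·U² = (π/4)×0.49² = 0.18857.
t = T_v·H_d²/c_v = 0.18857×3.6²/2.3 = 1.063 years.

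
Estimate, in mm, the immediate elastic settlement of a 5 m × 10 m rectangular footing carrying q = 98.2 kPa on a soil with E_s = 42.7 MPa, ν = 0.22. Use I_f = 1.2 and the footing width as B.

Immediate (elastic) settlement: S_e = q·B·(1−ν²)/E_s · I_f.
E_s = 42.7 MPa = 42700 kPa.
S_e = 98.2 × 5 × (1 − 0.22²) / 42700 × 1.2
    = 98.2 × 5 × 0.9516 / 42700 × 1.2
    = 0.01313 m = 13.13 mm

S_e ≈ 13.1 mm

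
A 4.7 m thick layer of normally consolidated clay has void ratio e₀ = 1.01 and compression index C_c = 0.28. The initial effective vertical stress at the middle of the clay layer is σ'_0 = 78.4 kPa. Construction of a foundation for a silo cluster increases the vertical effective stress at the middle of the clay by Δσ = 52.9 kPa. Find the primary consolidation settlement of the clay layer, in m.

S_c ≈ 0.147 m

Final effective stress: σ'_f = σ'_0 + Δσ = 78.4 + 52.9 = 131.3 kPa.
Normally consolidated clay, so the full stress increment lies on the virgin compression line:
S_c = C_c·H/(1+e₀)·log₁₀(σ'_f/σ'_0) = 0.28×4.7/(1+1.01)×log₁₀(131.3/78.4)
    = 0.65473 × 0.22395 = 0.1466 m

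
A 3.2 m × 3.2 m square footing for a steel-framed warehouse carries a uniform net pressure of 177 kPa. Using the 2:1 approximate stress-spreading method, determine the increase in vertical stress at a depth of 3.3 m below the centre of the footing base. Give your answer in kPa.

By the 2:1 method the load spreads at 1 horizontal : 2 vertical, so at depth z the loaded area has grown by z in each plan dimension:
Δσ = qBL/((B+z)(L+z)) = 177×3.2×3.2/((3.2+3.3)(3.2+3.3)) = 42.899 kPa

Δσ_z ≈ 42.9 kPa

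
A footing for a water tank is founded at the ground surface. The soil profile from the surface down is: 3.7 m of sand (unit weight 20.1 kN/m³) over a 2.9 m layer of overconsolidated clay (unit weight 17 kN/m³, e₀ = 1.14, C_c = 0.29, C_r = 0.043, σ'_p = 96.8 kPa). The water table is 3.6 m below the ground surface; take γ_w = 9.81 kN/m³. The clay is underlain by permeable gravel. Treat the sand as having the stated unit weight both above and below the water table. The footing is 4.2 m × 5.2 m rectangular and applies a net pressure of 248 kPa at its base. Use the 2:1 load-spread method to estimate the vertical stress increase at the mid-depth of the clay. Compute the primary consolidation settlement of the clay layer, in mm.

S_c ≈ 66.4 mm

Mid-depth of clay below the ground surface: z = 3.7 + 2.9/2 = 5.15 m.
Total vertical stress at mid-clay: σ_v = 20.1×3.7 + 17×1.45 = 99.02 kPa.
Pore pressure: u = 9.81×(5.15 − 3.6) = 15.206 kPa.
Initial effective stress: σ'_0 = σ_v − u = 99.02 − 15.206 = 83.814 kPa.
Stress increase at mid-clay by the 2:1 spreading method:
Δσ = qBL/((B+z)(L+z)) = 248×4.2×5.2/((4.2+5.15)(5.2+5.15)) = 55.97 kPa
Final effective stress: σ'_f = 83.814 + 55.97 = 139.78 kPa.
σ'_f = 139.78 > σ'_p = 96.8 kPa, so the stress path crosses the preconsolidation pressure — recompression up to σ'_p, then virgin compression beyond:
S_c = H/(1+e₀)·[C_r·log₁₀(σ'_p/σ'_0) + C_c·log₁₀(σ'_f/σ'_p)]
    = 2.9/2.14 × [0.043×log₁₀(96.8/83.814) + 0.29×log₁₀(139.78/96.8)]
    = 1.3551 × [0.00269 + 0.046275] = 0.06635 m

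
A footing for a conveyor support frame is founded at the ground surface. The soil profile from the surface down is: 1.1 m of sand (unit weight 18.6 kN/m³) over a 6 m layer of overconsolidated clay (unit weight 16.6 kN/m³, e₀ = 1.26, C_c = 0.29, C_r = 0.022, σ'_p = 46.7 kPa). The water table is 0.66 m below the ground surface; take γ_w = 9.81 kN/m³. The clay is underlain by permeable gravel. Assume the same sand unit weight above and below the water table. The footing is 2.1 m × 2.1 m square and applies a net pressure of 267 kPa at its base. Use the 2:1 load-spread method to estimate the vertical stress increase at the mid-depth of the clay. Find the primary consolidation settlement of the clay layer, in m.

S_c ≈ 0.128 m

Mid-depth of clay below the ground surface: z = 1.1 + 6/2 = 4.1 m.
Total vertical stress at mid-clay: σ_v = 18.6×1.1 + 16.6×3 = 70.26 kPa.
Pore pressure: u = 9.81×(4.1 − 0.66) = 33.746 kPa.
Initial effective stress: σ'_0 = σ_v − u = 70.26 − 33.746 = 36.514 kPa.
Stress increase at mid-clay by the 2:1 spreading method:
Δσ = qBL/((B+z)(L+z)) = 267×2.1×2.1/((2.1+4.1)(2.1+4.1)) = 30.631 kPa
Final effective stress: σ'_f = 36.514 + 30.631 = 67.145 kPa.
σ'_f = 67.145 > σ'_p = 46.7 kPa, so the stress path crosses the preconsolidation pressure — recompression up to σ'_p, then virgin compression beyond:
S_c = H/(1+e₀)·[C_r·log₁₀(σ'_p/σ'_0) + C_c·log₁₀(σ'_f/σ'_p)]
    = 6/2.26 × [0.022×log₁₀(46.7/36.514) + 0.29×log₁₀(67.145/46.7)]
    = 2.6549 × [0.0023509 + 0.045732] = 0.1277 m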